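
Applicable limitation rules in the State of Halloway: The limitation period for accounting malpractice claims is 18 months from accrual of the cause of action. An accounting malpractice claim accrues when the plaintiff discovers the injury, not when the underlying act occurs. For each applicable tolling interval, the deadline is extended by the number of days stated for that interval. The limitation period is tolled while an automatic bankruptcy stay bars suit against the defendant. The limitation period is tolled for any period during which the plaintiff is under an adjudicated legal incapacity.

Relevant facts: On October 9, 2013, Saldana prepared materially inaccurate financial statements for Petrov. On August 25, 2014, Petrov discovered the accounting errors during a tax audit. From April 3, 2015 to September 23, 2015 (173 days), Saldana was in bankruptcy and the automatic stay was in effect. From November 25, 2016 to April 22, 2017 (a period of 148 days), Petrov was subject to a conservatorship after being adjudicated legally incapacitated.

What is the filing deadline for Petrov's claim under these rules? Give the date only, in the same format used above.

Accrual is tied to discovery, so the period began on August 25, 2014 rather than on October 9, 2013 when the act occurred.
Adding the 18 months base period to August 25, 2014 gives a deadline of February 25, 2016, before any tolling.
The automatic bankruptcy stay from April 3, 2015 to September 23, 2015 tolled the period for 173 days, extending the deadline to August 16, 2016.
The plaintiff's legal incapacity starting November 25, 2016 came too late — the period had run on August 16, 2016 — and so does not extend the deadline.

August 16, 2016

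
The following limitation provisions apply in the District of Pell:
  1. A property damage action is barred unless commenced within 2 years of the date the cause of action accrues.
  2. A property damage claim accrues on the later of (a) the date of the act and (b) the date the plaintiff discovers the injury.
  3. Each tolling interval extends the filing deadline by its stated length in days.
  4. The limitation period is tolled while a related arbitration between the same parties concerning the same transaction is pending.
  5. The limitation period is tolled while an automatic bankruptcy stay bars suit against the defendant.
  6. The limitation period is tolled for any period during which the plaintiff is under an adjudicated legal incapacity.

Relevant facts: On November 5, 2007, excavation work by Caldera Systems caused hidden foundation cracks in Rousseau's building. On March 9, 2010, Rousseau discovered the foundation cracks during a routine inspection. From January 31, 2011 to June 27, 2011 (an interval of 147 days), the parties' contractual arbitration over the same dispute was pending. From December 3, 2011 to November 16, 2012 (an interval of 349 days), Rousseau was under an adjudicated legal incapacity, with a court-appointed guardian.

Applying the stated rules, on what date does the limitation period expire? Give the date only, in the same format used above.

Because discovery on March 9, 2010 post-dates the November 5, 2007 act, accrual under the later-of rule falls on March 9, 2010.
Adding the 2 years base period to March 9, 2010 gives a deadline of March 9, 2012, before any tolling.
Because the pending related arbitration ran from January 31, 2011 to June 27, 2011, the deadline is extended by 147 days to August 3, 2012.
The period was tolled for 349 days by the plaintiff's legal incapacity (December 3, 2011 to November 16, 2012), pushing the deadline to July 18, 2013.

July 18, 2013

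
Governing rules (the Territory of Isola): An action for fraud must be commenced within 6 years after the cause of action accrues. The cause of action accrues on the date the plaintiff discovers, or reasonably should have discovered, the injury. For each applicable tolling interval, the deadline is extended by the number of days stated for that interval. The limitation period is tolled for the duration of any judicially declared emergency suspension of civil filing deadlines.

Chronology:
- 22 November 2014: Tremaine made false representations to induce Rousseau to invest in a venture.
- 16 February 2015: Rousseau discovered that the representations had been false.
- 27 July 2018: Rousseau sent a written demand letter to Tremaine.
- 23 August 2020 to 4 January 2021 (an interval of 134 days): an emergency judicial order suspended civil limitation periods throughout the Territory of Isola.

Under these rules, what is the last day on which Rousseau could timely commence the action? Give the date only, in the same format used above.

Under the discovery rule, the claim accrued on 16 February 2015, when Rousseau discovered the injury — not on the 22 November 2014 date of the underlying act.
Adding the 6 years base period to 16 February 2015 gives a deadline of 16 February 2021, before any tolling.
Because the emergency suspension of filing deadlines ran from 23 August 2020 to 4 January 2021, the deadline is extended by 134 days to 30 June 2021.
None of the other events listed affects the running of the period under the stated rules.

30 June 2021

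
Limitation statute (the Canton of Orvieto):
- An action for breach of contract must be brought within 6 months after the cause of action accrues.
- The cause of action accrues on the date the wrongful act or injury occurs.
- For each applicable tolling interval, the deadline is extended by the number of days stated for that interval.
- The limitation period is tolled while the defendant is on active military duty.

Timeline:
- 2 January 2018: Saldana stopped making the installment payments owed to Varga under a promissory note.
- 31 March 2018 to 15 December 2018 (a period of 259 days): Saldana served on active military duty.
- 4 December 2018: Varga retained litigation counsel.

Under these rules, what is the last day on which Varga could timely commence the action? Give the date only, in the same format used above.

18 March 2019

The cause of action accrued on 2 January 2018, the date of the act.
The untolled deadline — 6 months after 2 January 2018 — is 2 July 2018.
The period was tolled for 259 days by the defendant's active military service (31 March 2018 to 15 December 2018), pushing the deadline to 18 March 2019.
None of the other events listed affects the running of the period under the stated rules.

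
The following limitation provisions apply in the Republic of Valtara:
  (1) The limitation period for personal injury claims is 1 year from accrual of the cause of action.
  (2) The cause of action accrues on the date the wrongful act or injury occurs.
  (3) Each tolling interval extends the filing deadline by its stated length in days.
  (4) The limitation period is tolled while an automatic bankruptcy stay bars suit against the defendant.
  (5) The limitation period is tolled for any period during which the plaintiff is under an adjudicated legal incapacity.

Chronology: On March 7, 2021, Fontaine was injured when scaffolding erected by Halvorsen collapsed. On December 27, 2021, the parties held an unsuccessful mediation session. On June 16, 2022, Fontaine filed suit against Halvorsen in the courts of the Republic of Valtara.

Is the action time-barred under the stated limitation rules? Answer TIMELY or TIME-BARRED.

TIME-BARRED

The claim accrued on March 7, 2021, when the wrongful act occurred.
1 year from March 7, 2021 is March 7, 2022.
The other events in the timeline have no effect on the limitation period under the stated rules.
The June 16, 2022 filing falls after the March 7, 2022 deadline; the claim is time-barred.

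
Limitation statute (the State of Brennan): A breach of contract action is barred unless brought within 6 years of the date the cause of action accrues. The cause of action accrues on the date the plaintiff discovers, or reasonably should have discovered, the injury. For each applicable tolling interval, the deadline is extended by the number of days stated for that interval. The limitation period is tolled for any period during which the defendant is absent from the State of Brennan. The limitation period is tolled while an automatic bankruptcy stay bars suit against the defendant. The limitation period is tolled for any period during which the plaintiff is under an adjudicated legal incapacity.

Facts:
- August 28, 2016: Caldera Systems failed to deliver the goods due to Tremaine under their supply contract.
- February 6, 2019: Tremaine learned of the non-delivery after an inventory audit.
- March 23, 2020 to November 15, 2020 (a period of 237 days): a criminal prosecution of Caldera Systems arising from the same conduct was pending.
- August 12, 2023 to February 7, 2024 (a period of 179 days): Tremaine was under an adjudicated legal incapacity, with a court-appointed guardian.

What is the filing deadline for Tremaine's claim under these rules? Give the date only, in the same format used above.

The claim did not accrue until Tremaine discovered the injury on February 6, 2019; the August 28, 2016 act date does not start the clock under the stated rule.
The untolled deadline — 6 years after February 6, 2019 — is February 6, 2025.
The period was tolled for 179 days by the plaintiff's legal incapacity (August 12, 2023 to February 7, 2024), pushing the deadline to August 4, 2025.
Although a criminal prosecution ran from March 23, 2020 to November 15, 2020, the stated rules do not make that a tolling event, so it is disregarded.

August 4, 2025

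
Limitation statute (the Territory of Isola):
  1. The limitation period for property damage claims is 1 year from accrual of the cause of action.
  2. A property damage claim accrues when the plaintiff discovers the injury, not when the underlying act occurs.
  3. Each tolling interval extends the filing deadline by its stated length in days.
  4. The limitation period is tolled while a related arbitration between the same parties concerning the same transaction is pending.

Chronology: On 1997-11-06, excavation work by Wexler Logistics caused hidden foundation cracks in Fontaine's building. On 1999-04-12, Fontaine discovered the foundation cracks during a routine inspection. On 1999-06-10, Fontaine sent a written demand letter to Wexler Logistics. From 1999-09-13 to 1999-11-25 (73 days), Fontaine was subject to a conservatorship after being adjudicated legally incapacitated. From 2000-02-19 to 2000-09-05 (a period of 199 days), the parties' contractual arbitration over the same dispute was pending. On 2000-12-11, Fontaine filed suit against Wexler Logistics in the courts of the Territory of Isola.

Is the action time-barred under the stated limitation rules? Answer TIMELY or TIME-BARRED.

Accrual is tied to discovery, so the period began on 1999-04-12 rather than on 1997-11-06 when the act occurred.
The untolled deadline — 1 year after 1999-04-12 — is 2000-04-12.
The period was tolled for 199 days by the pending related arbitration (2000-02-19 to 2000-09-05), pushing the deadline to 2000-10-28.
No stated provision tolls the period for the plaintiff's incapacity, so the interval from 1999-09-13 to 1999-11-25 has no effect on the deadline.
The other events in the timeline have no effect on the limitation period under the stated rules.
Fontaine filed on 2000-12-11, after the 2000-10-28 deadline, so the action is time-barred.

TIME-BARRED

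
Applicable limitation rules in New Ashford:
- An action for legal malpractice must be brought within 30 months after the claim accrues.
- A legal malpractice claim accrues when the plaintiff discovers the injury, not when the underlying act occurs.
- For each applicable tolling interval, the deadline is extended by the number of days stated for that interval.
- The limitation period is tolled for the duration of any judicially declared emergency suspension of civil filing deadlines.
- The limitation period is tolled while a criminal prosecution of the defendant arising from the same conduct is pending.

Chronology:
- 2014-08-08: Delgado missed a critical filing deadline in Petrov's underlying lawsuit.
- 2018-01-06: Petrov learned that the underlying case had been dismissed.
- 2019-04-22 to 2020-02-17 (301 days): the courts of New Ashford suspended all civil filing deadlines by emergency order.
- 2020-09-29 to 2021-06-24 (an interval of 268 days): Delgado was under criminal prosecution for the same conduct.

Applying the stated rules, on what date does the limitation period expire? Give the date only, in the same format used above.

Under the discovery rule, the claim accrued on 2018-01-06, when Petrov discovered the injury — not on the 2014-08-08 date of the underlying act.
30 months from 2018-01-06 is 2020-07-06.
Because the emergency suspension of filing deadlines ran from 2019-04-22 to 2020-02-17, the deadline is extended by 301 days to 2021-05-03.
Because the pending criminal prosecution ran from 2020-09-29 to 2021-06-24, the deadline is extended by 268 days to 2022-01-26.

2022-01-26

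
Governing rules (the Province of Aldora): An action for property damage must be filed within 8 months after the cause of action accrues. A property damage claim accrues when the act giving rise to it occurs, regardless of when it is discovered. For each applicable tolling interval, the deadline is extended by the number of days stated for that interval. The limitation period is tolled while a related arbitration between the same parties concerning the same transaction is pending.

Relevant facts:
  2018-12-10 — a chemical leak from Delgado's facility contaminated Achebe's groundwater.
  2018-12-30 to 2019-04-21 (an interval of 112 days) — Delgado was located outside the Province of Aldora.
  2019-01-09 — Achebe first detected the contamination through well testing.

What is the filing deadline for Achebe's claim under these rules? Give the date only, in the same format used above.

The claim accrued on 2018-12-10, when the wrongful act occurred; under the stated occurrence rule the 2019-01-09 discovery does not delay accrual.
The untolled deadline — 8 months after 2018-12-10 — is 2019-08-10.
The defendant's absence from the jurisdiction from 2018-12-30 to 2019-04-21 does not toll the period, because no stated rule makes the defendant's absence a tolling event.

2019-08-10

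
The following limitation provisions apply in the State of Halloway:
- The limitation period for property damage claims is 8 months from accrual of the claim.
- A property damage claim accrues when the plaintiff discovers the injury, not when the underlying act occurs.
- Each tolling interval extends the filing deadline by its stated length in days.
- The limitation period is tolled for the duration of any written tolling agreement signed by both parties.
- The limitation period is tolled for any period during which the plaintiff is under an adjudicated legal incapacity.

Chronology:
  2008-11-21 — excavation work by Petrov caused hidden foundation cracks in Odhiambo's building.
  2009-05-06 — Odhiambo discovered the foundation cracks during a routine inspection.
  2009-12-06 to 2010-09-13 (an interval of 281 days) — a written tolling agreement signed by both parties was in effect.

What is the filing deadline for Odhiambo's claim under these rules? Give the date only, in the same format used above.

Accrual is tied to discovery, so the period began on 2009-05-06 rather than on 2008-11-21 when the act occurred.
8 months from 2009-05-06 is 2010-01-06.
Because the written tolling agreement ran from 2009-12-06 to 2010-09-13, the deadline is extended by 281 days to 2010-10-14.

2010-10-14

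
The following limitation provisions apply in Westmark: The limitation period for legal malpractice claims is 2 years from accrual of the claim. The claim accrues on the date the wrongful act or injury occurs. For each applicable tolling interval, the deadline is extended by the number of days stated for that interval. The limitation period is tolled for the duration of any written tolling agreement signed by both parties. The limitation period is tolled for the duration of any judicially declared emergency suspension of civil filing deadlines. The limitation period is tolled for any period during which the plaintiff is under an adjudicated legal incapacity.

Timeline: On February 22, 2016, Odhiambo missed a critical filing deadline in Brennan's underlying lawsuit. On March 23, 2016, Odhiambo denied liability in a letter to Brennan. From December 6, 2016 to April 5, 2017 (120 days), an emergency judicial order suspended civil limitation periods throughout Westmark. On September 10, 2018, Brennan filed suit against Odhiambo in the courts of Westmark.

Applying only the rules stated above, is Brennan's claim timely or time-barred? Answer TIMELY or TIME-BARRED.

TIME-BARRED

The limitation period began to run on February 22, 2016.
2 years from February 22, 2016 is February 22, 2018.
The period was tolled for 120 days by the emergency suspension of filing deadlines (December 6, 2016 to April 5, 2017), pushing the deadline to June 22, 2018.
Nothing else in the chronology tolls or restarts the period.
Filing on September 10, 2018 missed the June 22, 2018 deadline — the action is time-barred.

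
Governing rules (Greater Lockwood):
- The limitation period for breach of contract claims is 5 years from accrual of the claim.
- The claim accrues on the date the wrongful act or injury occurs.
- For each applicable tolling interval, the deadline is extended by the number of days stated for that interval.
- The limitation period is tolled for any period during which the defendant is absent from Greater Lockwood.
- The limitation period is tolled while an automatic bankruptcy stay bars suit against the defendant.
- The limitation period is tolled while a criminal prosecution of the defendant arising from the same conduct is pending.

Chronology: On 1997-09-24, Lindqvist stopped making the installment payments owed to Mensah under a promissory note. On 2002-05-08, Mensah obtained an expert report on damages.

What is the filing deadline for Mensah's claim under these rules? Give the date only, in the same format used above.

2002-09-24

The claim accrued on 1997-09-24, the date of the act.
The untolled deadline — 5 years after 1997-09-24 — is 2002-09-24.
Nothing else in the chronology tolls or restarts the period.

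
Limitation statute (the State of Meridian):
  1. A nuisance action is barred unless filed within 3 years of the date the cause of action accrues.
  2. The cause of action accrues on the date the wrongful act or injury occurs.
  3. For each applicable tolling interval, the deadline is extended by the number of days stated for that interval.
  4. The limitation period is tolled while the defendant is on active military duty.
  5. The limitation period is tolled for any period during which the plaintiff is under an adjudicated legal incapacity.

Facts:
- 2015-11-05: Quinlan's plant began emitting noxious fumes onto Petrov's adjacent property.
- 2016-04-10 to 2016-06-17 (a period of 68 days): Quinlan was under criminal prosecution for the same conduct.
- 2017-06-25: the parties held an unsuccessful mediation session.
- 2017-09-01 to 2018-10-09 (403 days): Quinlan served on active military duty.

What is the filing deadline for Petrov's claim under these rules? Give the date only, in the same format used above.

2019-12-13

The limitation period began to run on 2015-11-05.
The untolled deadline — 3 years after 2015-11-05 — is 2018-11-05.
The period was tolled for 403 days by the defendant's active military service (2017-09-01 to 2018-10-09), pushing the deadline to 2019-12-13.
The pending criminal prosecution from 2016-04-10 to 2016-06-17 does not toll the period, because no stated rule makes a criminal prosecution a tolling event.
None of the other events listed affects the running of the period under the stated rules.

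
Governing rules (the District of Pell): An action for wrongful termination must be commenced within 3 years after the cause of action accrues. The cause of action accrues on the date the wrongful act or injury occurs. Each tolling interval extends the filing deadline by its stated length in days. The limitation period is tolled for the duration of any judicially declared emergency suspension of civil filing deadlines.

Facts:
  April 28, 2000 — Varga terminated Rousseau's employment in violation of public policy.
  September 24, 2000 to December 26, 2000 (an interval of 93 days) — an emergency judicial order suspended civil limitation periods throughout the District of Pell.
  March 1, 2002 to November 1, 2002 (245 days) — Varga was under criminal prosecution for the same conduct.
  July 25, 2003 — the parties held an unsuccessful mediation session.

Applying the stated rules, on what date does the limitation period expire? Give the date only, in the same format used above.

July 30, 2003

The cause of action accrued on April 28, 2000, the date of the act.
3 years from April 28, 2000 is April 28, 2003.
The emergency suspension of filing deadlines from September 24, 2000 to December 26, 2000 tolled the period for 93 days, extending the deadline to July 30, 2003.
No stated provision tolls the period for a criminal prosecution, so the interval from March 1, 2002 to November 1, 2002 has no effect on the deadline.
None of the other events listed affects the running of the period under the stated rules.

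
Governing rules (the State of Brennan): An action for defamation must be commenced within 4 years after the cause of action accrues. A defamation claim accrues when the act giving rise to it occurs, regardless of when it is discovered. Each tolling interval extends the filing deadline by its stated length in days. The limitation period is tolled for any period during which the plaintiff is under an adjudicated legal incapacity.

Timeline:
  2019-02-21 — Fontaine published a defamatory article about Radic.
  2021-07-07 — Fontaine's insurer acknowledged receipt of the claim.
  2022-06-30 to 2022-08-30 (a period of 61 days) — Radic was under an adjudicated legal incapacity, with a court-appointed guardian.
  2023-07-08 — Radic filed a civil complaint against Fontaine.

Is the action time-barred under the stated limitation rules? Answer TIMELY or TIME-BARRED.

TIME-BARRED

The cause of action accrued on 2019-02-21, the date of the act.
Adding the 4 years base period to 2019-02-21 gives a deadline of 2023-02-21, before any tolling.
The plaintiff's legal incapacity from 2022-06-30 to 2022-08-30 tolled the period for 61 days, extending the deadline to 2023-04-23.
None of the other events listed affects the running of the period under the stated rules.
The 2023-07-08 filing falls after the 2023-04-23 deadline; the claim is time-barred.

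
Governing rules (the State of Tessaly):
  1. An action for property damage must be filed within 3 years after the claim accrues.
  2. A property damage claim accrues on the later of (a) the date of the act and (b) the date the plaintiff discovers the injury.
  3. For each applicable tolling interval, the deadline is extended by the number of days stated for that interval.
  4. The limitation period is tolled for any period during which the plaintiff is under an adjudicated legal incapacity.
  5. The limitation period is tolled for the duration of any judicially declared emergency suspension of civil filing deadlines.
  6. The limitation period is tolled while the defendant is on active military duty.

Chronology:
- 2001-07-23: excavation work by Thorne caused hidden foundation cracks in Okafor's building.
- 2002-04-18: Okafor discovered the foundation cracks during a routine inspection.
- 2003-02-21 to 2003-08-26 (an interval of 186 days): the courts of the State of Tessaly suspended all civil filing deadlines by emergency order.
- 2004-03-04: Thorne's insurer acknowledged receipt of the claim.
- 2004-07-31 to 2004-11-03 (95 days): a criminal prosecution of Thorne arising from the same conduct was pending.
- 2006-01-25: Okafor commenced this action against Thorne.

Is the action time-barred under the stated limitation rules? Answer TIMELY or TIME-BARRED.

Taking the later of the act (2001-07-23) and discovery (2002-04-18), the claim accrued on 2002-04-18.
Adding the 3 years base period to 2002-04-18 gives a deadline of 2005-04-18, before any tolling.
The emergency suspension of filing deadlines from 2003-02-21 to 2003-08-26 tolled the period for 186 days, extending the deadline to 2005-10-21.
No stated provision tolls the period for a criminal prosecution, so the interval from 2004-07-31 to 2004-11-03 has no effect on the deadline.
None of the other events listed affects the running of the period under the stated rules.
Filing on 2006-01-25 missed the 2005-10-21 deadline — the action is time-barred.

TIME-BARRED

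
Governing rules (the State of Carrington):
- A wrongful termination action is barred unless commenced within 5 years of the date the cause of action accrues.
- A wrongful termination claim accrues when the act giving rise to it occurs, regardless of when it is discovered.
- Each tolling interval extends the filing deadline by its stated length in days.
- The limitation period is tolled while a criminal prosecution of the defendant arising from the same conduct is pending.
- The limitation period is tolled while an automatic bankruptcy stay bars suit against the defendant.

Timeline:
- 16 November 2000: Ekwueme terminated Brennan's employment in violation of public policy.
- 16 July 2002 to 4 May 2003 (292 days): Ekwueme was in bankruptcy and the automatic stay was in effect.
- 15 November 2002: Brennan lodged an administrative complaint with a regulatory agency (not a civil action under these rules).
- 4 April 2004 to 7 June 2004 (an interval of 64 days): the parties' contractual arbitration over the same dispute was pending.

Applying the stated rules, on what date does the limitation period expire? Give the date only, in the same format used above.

4 September 2006

The cause of action accrued on 16 November 2000, the date of the act.
The untolled deadline — 5 years after 16 November 2000 — is 16 November 2005.
The automatic bankruptcy stay from 16 July 2002 to 4 May 2003 tolled the period for 292 days, extending the deadline to 4 September 2006.
Although a pending arbitration ran from 4 April 2004 to 7 June 2004, the stated rules do not make that a tolling event, so it is disregarded.
None of the other events listed affects the running of the period under the stated rules.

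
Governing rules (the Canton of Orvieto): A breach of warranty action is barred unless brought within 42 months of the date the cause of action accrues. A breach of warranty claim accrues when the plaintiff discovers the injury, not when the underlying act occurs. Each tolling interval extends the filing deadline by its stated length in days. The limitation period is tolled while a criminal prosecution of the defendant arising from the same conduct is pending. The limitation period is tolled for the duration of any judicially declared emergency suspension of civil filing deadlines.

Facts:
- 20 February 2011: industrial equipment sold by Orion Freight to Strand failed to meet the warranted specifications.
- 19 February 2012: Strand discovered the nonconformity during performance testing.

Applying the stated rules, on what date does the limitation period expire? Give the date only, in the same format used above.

Accrual is tied to discovery, so the period began on 19 February 2012 rather than on 20 February 2011 when the act occurred.
The untolled deadline — 42 months after 19 February 2012 — is 19 August 2015.

19 August 2015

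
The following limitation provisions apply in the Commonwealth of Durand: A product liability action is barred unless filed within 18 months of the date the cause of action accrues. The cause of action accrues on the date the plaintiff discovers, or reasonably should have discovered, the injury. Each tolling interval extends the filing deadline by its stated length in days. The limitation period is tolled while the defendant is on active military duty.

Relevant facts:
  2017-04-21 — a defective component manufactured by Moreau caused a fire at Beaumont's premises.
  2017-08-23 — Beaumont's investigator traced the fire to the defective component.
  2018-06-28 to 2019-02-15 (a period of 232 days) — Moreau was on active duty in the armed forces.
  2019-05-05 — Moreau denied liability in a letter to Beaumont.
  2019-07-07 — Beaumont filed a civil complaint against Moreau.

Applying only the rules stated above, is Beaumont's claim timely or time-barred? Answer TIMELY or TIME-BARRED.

TIMELY

Under the discovery rule, the claim accrued on 2017-08-23, when Beaumont discovered the injury — not on the 2017-04-21 date of the underlying act.
18 months from 2017-08-23 is 2019-02-23.
The defendant's active military service from 2018-06-28 to 2019-02-15 tolled the period for 232 days, extending the deadline to 2019-10-13.
Nothing else in the chronology tolls or restarts the period.
Beaumont filed on 2019-07-07, before the 2019-10-13 deadline, so the action is timely.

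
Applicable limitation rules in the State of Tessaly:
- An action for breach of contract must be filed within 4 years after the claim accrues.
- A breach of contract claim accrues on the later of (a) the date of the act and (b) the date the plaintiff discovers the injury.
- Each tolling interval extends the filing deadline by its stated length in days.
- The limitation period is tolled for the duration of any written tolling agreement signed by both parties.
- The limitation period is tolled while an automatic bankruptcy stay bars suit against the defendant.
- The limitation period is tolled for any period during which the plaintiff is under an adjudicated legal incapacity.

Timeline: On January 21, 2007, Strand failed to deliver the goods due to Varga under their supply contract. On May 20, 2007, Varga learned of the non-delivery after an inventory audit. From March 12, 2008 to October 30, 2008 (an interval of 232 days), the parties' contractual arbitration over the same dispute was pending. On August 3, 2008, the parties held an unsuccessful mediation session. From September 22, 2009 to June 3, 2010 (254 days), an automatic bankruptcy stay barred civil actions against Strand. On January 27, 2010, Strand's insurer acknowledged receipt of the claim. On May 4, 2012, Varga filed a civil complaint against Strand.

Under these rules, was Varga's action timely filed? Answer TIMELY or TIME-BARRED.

Because discovery on May 20, 2007 post-dates the January 21, 2007 act, accrual under the later-of rule falls on May 20, 2007.
The untolled deadline — 4 years after May 20, 2007 — is May 20, 2011.
The automatic bankruptcy stay from September 22, 2009 to June 3, 2010 tolled the period for 254 days, extending the deadline to January 29, 2012.
No stated provision tolls the period for a pending arbitration, so the interval from March 12, 2008 to October 30, 2008 has no effect on the deadline.
The other events in the timeline have no effect on the limitation period under the stated rules.
Filing on May 4, 2012 missed the January 29, 2012 deadline — the action is time-barred.

TIME-BARRED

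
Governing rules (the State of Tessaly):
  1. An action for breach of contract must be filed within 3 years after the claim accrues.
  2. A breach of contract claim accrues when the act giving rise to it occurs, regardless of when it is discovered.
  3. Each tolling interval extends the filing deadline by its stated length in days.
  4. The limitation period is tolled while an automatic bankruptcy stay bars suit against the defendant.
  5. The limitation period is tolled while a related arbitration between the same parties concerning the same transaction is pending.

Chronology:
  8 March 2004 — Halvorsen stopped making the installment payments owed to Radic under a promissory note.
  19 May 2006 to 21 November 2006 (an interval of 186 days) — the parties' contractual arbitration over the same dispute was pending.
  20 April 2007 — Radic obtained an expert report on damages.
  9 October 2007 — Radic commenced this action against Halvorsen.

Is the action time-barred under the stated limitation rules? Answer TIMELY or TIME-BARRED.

The claim accrued on 8 March 2004, the date of the act.
Adding the 3 years base period to 8 March 2004 gives a deadline of 8 March 2007, before any tolling.
The pending related arbitration from 19 May 2006 to 21 November 2006 tolled the period for 186 days, extending the deadline to 10 September 2007.
The other events in the timeline have no effect on the limitation period under the stated rules.
The 9 October 2007 filing falls after the 10 September 2007 deadline; the claim is time-barred.

TIME-BARRED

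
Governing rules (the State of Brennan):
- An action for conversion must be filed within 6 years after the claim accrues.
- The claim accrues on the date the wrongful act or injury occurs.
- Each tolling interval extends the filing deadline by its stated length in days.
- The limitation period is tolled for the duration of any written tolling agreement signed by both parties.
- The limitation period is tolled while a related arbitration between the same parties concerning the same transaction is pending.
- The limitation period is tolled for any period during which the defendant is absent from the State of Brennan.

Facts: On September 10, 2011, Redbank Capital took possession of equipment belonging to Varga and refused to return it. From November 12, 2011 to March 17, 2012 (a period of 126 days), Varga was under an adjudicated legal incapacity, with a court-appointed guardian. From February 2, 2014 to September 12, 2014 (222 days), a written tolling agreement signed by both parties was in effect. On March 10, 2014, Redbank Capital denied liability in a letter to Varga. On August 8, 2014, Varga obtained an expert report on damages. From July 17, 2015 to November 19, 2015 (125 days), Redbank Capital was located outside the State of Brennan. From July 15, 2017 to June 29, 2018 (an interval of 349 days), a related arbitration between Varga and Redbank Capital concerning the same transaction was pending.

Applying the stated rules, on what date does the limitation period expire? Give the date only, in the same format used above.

The claim accrued on September 10, 2011, when the wrongful act occurred.
6 years from September 10, 2011 is September 10, 2017.
Because the written tolling agreement ran from February 2, 2014 to September 12, 2014, the deadline is extended by 222 days to April 20, 2018.
The defendant's absence from the jurisdiction from July 17, 2015 to November 19, 2015 tolled the period for 125 days, extending the deadline to August 23, 2018.
The pending related arbitration from July 15, 2017 to June 29, 2018 tolled the period for 349 days, extending the deadline to August 7, 2019.
Although the plaintiff's incapacity ran from November 12, 2011 to March 17, 2012, the stated rules do not make that a tolling event, so it is disregarded.
The other events in the timeline have no effect on the limitation period under the stated rules.

August 7, 2019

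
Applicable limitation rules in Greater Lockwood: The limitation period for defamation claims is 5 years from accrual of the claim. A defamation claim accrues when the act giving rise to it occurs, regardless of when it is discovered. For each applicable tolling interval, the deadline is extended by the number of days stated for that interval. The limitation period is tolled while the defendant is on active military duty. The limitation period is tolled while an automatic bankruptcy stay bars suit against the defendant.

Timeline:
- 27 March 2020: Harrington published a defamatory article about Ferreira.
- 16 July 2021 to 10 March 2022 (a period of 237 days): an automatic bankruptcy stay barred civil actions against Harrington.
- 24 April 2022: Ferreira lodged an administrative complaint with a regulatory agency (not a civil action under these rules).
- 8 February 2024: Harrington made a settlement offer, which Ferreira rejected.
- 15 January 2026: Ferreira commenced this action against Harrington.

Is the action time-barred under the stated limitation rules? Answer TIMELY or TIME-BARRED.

TIME-BARRED

The claim accrued on 27 March 2020, the date of the act.
The untolled deadline — 5 years after 27 March 2020 — is 27 March 2025.
The automatic bankruptcy stay from 16 July 2021 to 10 March 2022 tolled the period for 237 days, extending the deadline to 19 November 2025.
Nothing else in the chronology tolls or restarts the period.
Ferreira filed on 15 January 2026, after the 19 November 2025 deadline, so the action is time-barred.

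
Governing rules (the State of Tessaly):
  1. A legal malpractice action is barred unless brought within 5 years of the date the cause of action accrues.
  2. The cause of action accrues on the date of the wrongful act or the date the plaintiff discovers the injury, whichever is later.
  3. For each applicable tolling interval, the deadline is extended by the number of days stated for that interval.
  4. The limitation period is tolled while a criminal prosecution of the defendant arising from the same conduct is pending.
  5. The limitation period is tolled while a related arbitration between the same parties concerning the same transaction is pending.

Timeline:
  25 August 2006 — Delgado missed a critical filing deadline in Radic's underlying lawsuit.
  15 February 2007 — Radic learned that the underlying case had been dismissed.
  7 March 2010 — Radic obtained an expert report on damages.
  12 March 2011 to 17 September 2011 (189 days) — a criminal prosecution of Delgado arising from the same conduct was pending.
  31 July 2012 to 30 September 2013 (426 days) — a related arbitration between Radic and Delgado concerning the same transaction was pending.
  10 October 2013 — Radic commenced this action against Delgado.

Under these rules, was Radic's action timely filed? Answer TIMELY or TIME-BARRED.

The claim accrued on 15 February 2007 — the later of the 25 August 2006 act and the 15 February 2007 discovery.
5 years from 15 February 2007 is 15 February 2012.
The pending criminal prosecution from 12 March 2011 to 17 September 2011 tolled the period for 189 days, extending the deadline to 22 August 2012.
Because the pending related arbitration ran from 31 July 2012 to 30 September 2013, the deadline is extended by 426 days to 22 October 2013.
Nothing else in the chronology tolls or restarts the period.
Radic filed on 10 October 2013, before the 22 October 2013 deadline, so the action is timely.

TIMELY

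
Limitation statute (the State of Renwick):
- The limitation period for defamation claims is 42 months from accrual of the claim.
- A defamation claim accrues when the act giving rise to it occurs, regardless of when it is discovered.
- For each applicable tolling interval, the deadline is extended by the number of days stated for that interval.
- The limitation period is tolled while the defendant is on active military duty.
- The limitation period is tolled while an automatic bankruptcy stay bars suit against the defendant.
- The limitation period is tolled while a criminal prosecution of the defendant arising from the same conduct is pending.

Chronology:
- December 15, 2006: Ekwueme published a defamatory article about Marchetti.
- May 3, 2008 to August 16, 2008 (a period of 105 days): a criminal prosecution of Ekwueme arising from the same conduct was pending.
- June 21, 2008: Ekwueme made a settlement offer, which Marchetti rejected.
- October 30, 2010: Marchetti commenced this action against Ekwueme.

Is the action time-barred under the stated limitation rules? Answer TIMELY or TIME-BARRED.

TIME-BARRED

The claim accrued on December 15, 2006, when the wrongful act occurred.
42 months from December 15, 2006 is June 15, 2010.
The pending criminal prosecution from May 3, 2008 to August 16, 2008 tolled the period for 105 days, extending the deadline to September 28, 2010.
The other events in the timeline have no effect on the limitation period under the stated rules.
Marchetti filed on October 30, 2010, after the September 28, 2010 deadline, so the action is time-barred.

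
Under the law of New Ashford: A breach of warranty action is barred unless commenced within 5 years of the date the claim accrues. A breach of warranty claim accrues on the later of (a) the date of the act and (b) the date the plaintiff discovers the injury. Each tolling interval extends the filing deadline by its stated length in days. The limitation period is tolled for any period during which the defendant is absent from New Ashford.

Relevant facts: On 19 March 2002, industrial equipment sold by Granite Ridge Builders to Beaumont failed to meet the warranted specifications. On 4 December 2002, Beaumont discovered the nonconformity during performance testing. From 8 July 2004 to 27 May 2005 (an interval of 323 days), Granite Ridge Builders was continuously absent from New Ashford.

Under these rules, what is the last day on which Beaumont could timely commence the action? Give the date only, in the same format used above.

Taking the later of the act (19 March 2002) and discovery (4 December 2002), the claim accrued on 4 December 2002.
The untolled deadline — 5 years after 4 December 2002 — is 4 December 2007.
Because the defendant's absence from the jurisdiction ran from 8 July 2004 to 27 May 2005, the deadline is extended by 323 days to 22 October 2008.

22 October 2008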